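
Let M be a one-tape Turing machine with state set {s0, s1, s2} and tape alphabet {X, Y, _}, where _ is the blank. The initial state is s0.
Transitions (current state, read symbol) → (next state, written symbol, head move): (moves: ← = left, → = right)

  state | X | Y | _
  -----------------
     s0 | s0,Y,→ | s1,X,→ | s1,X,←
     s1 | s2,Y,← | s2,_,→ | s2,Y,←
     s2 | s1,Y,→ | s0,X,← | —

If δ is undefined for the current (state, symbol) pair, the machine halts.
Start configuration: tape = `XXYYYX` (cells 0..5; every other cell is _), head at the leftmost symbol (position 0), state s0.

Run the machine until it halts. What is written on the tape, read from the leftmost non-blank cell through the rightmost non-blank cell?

state=s0 head=0 tape=__[X]XYYYX   (s0,X)→(s0,Y,→)
state=s0 head=1 tape=__Y[X]YYYX   (s0,X)→(s0,Y,→)
state=s0 head=2 tape=__YY[Y]YYX   (s0,Y)→(s1,X,→)
state=s1 head=3 tape=__YYX[Y]YX   (s1,Y)→(s2,_,→)
state=s2 head=4 tape=__YYX_[Y]X   (s2,Y)→(s0,X,←)
state=s0 head=3 tape=__YYX[_]XX   (s0,_)→(s1,X,←)
state=s1 head=2 tape=__YY[X]XXX   (s1,X)→(s2,Y,←)
state=s2 head=1 tape=__Y[Y]YXXX   (s2,Y)→(s0,X,←)
state=s0 head=0 tape=__[Y]XYXXX   (s0,Y)→(s1,X,→)
state=s1 head=1 tape=__X[X]YXXX   (s1,X)→(s2,Y,←)
state=s2 head=0 tape=__[X]YYXXX   (s2,X)→(s1,Y,→)
state=s1 head=1 tape=__Y[Y]YXXX   (s1,Y)→(s2,_,→)
state=s2 head=2 tape=__Y_[Y]XXX   (s2,Y)→(s0,X,←)
state=s0 head=1 tape=__Y[_]XXXX   (s0,_)→(s1,X,←)
state=s1 head=0 tape=__[Y]XXXXX   (s1,Y)→(s2,_,→)
state=s2 head=1 tape=___[X]XXXX   (s2,X)→(s1,Y,→)
state=s1 head=2 tape=___Y[X]XXX   (s1,X)→(s2,Y,←)
state=s2 head=1 tape=___[Y]YXXX   (s2,Y)→(s0,X,←)
state=s0 head=0 tape=__[_]XYXXX   (s0,_)→(s1,X,←)
state=s1 head=-1 tape=_[_]XXYXXX   (s1,_)→(s2,Y,←)
state=s2 head=-2 tape=[_]YXXYXXX
The non-blank tape span at halt is YXXYXXX.

YXXYXXX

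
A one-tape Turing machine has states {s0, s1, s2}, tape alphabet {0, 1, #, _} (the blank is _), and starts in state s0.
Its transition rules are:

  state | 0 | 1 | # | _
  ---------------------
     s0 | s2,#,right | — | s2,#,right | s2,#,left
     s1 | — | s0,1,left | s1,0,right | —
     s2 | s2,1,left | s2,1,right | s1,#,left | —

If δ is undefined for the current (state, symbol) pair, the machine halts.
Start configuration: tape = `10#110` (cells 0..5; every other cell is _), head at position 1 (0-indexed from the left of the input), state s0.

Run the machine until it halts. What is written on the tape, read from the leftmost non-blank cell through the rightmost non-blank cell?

10#111

s0 | 1[0]#110_   read 0 → write #, move right, go to s2
s2 | 1#[#]110_   read # → write #, move left, go to s1
s1 | 1[#]#110_   read # → write 0, move right, go to s1
s1 | 10[#]110_   read # → write 0, move right, go to s1
s1 | 100[1]10_   read 1 → write 1, move left, go to s0
s0 | 10[0]110_   read 0 → write #, move right, go to s2
s2 | 10#[1]10_   read 1 → write 1, move right, go to s2
s2 | 10#1[1]0_   read 1 → write 1, move right, go to s2
s2 | 10#11[0]_   read 0 → write 1, move left, go to s2
s2 | 10#1[1]1_   read 1 → write 1, move right, go to s2
s2 | 10#11[1]_   read 1 → write 1, move right, go to s2
s2 | 10#111[_]
The non-blank tape span at halt is 10#111.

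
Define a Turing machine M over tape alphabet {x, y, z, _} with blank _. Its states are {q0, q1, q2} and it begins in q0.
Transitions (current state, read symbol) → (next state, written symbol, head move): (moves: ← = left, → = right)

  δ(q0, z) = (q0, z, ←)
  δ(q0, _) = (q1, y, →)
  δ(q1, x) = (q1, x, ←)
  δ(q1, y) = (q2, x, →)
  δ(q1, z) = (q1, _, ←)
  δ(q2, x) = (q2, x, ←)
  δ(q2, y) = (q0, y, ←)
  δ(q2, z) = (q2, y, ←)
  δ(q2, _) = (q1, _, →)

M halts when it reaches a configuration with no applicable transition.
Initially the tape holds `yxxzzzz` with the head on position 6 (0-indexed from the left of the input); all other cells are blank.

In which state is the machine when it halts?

q0 | yxxzzz[z]   read z → write z, move ←, go to q0
q0 | yxxzz[z]z   read z → write z, move ←, go to q0
q0 | yxxz[z]zz   read z → write z, move ←, go to q0
q0 | yxx[z]zzz   read z → write z, move ←, go to q0
q0 | yx[x]zzzz
No transition is defined for (q0, x); M halts in state q0.

q0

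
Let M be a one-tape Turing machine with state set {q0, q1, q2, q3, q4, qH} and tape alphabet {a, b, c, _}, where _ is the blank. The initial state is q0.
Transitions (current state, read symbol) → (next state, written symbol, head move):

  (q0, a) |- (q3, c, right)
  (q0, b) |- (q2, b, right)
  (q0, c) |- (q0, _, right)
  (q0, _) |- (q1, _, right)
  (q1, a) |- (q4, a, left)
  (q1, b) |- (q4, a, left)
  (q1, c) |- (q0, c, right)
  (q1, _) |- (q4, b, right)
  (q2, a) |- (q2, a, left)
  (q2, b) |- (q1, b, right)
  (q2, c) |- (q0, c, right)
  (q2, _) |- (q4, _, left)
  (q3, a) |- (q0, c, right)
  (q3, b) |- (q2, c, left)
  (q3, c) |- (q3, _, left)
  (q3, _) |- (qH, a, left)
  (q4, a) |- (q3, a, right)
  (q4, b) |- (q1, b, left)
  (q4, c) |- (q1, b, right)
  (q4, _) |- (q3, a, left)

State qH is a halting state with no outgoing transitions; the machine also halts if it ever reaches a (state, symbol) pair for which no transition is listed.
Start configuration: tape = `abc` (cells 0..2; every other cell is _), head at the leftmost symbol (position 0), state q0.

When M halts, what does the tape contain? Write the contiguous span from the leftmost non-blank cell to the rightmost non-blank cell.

q0 | [a]bc___   read a → write c, move right, go to q3
q3 | c[b]c___   read b → write c, move left, go to q2
q2 | [c]cc___   read c → write c, move right, go to q0
q0 | c[c]c___   read c → write _, move right, go to q0
q0 | c_[c]___   read c → write _, move right, go to q0
q0 | c__[_]__   read _ → write _, move right, go to q1
q1 | c___[_]_   read _ → write b, move right, go to q4
q4 | c___b[_]   read _ → write a, move left, go to q3
q3 | c___[b]a   read b → write c, move left, go to q2
q2 | c__[_]ca   read _ → write _, move left, go to q4
q4 | c_[_]_ca   read _ → write a, move left, go to q3
q3 | c[_]a_ca   read _ → write a, move left, go to qH
qH | [c]aa_ca
The non-blank tape span at halt is caa_ca.

caa_ca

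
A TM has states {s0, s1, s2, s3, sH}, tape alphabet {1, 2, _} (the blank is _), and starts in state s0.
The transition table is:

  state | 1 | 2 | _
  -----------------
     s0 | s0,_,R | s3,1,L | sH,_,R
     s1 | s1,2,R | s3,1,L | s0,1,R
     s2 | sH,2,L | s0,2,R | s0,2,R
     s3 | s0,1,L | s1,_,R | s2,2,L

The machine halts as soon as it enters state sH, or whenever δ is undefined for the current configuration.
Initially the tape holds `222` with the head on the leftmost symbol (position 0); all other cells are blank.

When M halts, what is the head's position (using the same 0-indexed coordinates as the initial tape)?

state=s0 head=0 tape=__[2]22___   (s0,2)→(s3,1,L)
state=s3 head=-1 tape=_[_]122___   (s3,_)→(s2,2,L)
state=s2 head=-2 tape=[_]2122___   (s2,_)→(s0,2,R)
state=s0 head=-1 tape=2[2]122___   (s0,2)→(s3,1,L)
state=s3 head=-2 tape=[2]1122___   (s3,2)→(s1,_,R)
state=s1 head=-1 tape=_[1]122___   (s1,1)→(s1,2,R)
state=s1 head=0 tape=_2[1]22___   (s1,1)→(s1,2,R)
state=s1 head=1 tape=_22[2]2___   (s1,2)→(s3,1,L)
state=s3 head=0 tape=_2[2]12___   (s3,2)→(s1,_,R)
state=s1 head=1 tape=_2_[1]2___   (s1,1)→(s1,2,R)
state=s1 head=2 tape=_2_2[2]___   (s1,2)→(s3,1,L)
state=s3 head=1 tape=_2_[2]1___   (s3,2)→(s1,_,R)
state=s1 head=2 tape=_2__[1]___   (s1,1)→(s1,2,R)
state=s1 head=3 tape=_2__2[_]__   (s1,_)→(s0,1,R)
state=s0 head=4 tape=_2__21[_]_   (s0,_)→(sH,_,R)
state=sH head=5 tape=_2__21_[_]
At halt the head is at cell 5.

5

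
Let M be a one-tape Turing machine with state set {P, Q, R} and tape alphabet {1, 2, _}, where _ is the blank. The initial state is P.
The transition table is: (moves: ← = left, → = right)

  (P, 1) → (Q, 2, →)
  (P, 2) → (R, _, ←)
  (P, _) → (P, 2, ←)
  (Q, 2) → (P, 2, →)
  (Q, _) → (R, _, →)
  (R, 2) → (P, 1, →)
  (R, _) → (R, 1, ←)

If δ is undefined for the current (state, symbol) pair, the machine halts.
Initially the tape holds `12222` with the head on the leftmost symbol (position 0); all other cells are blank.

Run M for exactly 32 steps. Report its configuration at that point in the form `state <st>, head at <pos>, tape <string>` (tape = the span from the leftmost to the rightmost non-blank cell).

state=P head=0 tape=[1]2222__   (P,1)→(Q,2,→)
state=Q head=1 tape=2[2]222__   (Q,2)→(P,2,→)
state=P head=2 tape=22[2]22__   (P,2)→(R,_,←)
state=R head=1 tape=2[2]_22__   (R,2)→(P,1,→)
state=P head=2 tape=21[_]22__   (P,_)→(P,2,←)
state=P head=1 tape=2[1]222__   (P,1)→(Q,2,→)
state=Q head=2 tape=22[2]22__   (Q,2)→(P,2,→)
state=P head=3 tape=222[2]2__   (P,2)→(R,_,←)
state=R head=2 tape=22[2]_2__   (R,2)→(P,1,→)
state=P head=3 tape=221[_]2__   (P,_)→(P,2,←)
state=P head=2 tape=22[1]22__   (P,1)→(Q,2,→)
state=Q head=3 tape=222[2]2__   (Q,2)→(P,2,→)
state=P head=4 tape=2222[2]__   (P,2)→(R,_,←)
state=R head=3 tape=222[2]___   (R,2)→(P,1,→)
state=P head=4 tape=2221[_]__   (P,_)→(P,2,←)
state=P head=3 tape=222[1]2__   (P,1)→(Q,2,→)
state=Q head=4 tape=2222[2]__   (Q,2)→(P,2,→)
state=P head=5 tape=22222[_]_   (P,_)→(P,2,←)
state=P head=4 tape=2222[2]2_   (P,2)→(R,_,←)
state=R head=3 tape=222[2]_2_   (R,2)→(P,1,→)
state=P head=4 tape=2221[_]2_   (P,_)→(P,2,←)
state=P head=3 tape=222[1]22_   (P,1)→(Q,2,→)
state=Q head=4 tape=2222[2]2_   (Q,2)→(P,2,→)
state=P head=5 tape=22222[2]_   (P,2)→(R,_,←)
state=R head=4 tape=2222[2]__   (R,2)→(P,1,→)
state=P head=5 tape=22221[_]_   (P,_)→(P,2,←)
state=P head=4 tape=2222[1]2_   (P,1)→(Q,2,→)
state=Q head=5 tape=22222[2]_   (Q,2)→(P,2,→)
state=P head=6 tape=222222[_]   (P,_)→(P,2,←)
state=P head=5 tape=22222[2]2   (P,2)→(R,_,←)
state=R head=4 tape=2222[2]_2   (R,2)→(P,1,→)
state=P head=5 tape=22221[_]2   (P,_)→(P,2,←)
state=P head=4 tape=2222[1]22
After 32 steps: state P, head at 4, tape 2222122.

state P, head at 4, tape 2222122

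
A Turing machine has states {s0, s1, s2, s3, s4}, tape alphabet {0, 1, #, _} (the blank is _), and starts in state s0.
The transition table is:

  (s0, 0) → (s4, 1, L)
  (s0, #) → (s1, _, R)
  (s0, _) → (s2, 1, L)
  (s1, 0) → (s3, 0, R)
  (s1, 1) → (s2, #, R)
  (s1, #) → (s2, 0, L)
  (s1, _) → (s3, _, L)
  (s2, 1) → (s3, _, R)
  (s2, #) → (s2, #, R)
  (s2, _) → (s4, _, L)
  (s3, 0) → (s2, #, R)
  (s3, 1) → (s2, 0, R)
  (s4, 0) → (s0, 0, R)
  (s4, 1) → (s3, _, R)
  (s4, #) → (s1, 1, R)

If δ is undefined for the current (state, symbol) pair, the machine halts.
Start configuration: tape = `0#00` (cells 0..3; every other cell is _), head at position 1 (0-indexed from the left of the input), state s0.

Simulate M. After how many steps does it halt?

s0 | 0[#]00_   read # → write _, move R, go to s1
s1 | 0_[0]0_   read 0 → write 0, move R, go to s3
s3 | 0_0[0]_   read 0 → write #, move R, go to s2
s2 | 0_0#[_]   read _ → write _, move L, go to s4
s4 | 0_0[#]_   read # → write 1, move R, go to s1
s1 | 0_01[_]   read _ → write _, move L, go to s3
s3 | 0_0[1]_   read 1 → write 0, move R, go to s2
s2 | 0_00[_]   read _ → write _, move L, go to s4
s4 | 0_0[0]_   read 0 → write 0, move R, go to s0
s0 | 0_00[_]   read _ → write 1, move L, go to s2
s2 | 0_0[0]1
M halts after 10 transitions.

10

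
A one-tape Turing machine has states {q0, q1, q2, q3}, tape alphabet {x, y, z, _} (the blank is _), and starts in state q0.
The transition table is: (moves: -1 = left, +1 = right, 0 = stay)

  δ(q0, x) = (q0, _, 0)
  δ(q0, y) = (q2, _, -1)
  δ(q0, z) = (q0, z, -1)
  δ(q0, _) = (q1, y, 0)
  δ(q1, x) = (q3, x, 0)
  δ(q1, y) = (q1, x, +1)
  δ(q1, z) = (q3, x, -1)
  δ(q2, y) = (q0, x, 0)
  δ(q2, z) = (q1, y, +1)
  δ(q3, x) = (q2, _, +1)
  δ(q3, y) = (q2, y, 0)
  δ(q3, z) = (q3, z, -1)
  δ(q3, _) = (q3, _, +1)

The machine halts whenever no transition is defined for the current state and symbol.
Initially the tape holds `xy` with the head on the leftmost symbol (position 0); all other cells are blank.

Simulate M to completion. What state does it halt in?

q1

state=q0 head=0 tape=[x]y_   (q0,x)→(q0,_,0)
state=q0 head=0 tape=[_]y_   (q0,_)→(q1,y,0)
state=q1 head=0 tape=[y]y_   (q1,y)→(q1,x,+1)
state=q1 head=1 tape=x[y]_   (q1,y)→(q1,x,+1)
state=q1 head=2 tape=xx[_]
No transition is defined for (q1, _); M halts in state q1.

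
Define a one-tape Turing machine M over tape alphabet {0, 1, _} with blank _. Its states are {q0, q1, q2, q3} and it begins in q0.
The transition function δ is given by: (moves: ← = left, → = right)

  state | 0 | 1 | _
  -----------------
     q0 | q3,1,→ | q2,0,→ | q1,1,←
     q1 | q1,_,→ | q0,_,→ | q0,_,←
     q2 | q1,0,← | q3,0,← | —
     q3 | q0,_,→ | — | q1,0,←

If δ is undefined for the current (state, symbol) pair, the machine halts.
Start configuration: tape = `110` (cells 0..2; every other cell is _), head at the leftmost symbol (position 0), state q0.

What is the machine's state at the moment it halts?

q0 | [1]10_   read 1 → write 0, move →, go to q2
q2 | 0[1]0_   read 1 → write 0, move ←, go to q3
q3 | [0]00_   read 0 → write _, move →, go to q0
q0 | _[0]0_   read 0 → write 1, move →, go to q3
q3 | _1[0]_   read 0 → write _, move →, go to q0
q0 | _1_[_]   read _ → write 1, move ←, go to q1
q1 | _1[_]1   read _ → write _, move ←, go to q0
q0 | _[1]_1   read 1 → write 0, move →, go to q2
q2 | _0[_]1
No transition is defined for (q2, _); M halts in state q2.

q2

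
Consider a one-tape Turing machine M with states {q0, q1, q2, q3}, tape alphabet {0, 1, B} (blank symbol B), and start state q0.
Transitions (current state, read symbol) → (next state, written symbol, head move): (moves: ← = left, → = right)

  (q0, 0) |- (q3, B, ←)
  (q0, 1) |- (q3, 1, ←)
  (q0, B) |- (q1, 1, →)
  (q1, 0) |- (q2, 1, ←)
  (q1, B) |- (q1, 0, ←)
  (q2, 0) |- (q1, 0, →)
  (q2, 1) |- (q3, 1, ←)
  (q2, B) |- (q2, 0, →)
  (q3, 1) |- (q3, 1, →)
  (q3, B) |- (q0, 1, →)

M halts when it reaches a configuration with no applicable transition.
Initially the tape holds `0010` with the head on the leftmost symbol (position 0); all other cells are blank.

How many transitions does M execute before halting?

9

state=q0 head=0 tape=B[0]010   (q0,0)→(q3,B,←)
state=q3 head=-1 tape=[B]B010   (q3,B)→(q0,1,→)
state=q0 head=0 tape=1[B]010   (q0,B)→(q1,1,→)
state=q1 head=1 tape=11[0]10   (q1,0)→(q2,1,←)
state=q2 head=0 tape=1[1]110   (q2,1)→(q3,1,←)
state=q3 head=-1 tape=[1]1110   (q3,1)→(q3,1,→)
state=q3 head=0 tape=1[1]110   (q3,1)→(q3,1,→)
state=q3 head=1 tape=11[1]10   (q3,1)→(q3,1,→)
state=q3 head=2 tape=111[1]0   (q3,1)→(q3,1,→)
state=q3 head=3 tape=1111[0]
M halts after 9 transitions.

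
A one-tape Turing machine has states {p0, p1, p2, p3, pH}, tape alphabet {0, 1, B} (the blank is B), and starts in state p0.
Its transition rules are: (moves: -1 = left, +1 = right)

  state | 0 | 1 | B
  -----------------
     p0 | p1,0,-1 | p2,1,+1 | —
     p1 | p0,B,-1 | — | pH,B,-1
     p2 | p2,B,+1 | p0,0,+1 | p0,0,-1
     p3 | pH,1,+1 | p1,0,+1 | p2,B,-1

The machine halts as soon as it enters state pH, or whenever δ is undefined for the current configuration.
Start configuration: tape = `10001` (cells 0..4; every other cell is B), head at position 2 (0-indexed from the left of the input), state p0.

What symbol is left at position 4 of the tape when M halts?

p0 | 10[0]01B   read 0 → write 0, move -1, go to p1
p1 | 1[0]001B   read 0 → write B, move -1, go to p0
p0 | [1]B001B   read 1 → write 1, move +1, go to p2
p2 | 1[B]001B   read B → write 0, move -1, go to p0
p0 | [1]0001B   read 1 → write 1, move +1, go to p2
p2 | 1[0]001B   read 0 → write B, move +1, go to p2
p2 | 1B[0]01B   read 0 → write B, move +1, go to p2
p2 | 1BB[0]1B   read 0 → write B, move +1, go to p2
p2 | 1BBB[1]B   read 1 → write 0, move +1, go to p0
p0 | 1BBB0[B]
Cell 4 holds 0 when M halts.

0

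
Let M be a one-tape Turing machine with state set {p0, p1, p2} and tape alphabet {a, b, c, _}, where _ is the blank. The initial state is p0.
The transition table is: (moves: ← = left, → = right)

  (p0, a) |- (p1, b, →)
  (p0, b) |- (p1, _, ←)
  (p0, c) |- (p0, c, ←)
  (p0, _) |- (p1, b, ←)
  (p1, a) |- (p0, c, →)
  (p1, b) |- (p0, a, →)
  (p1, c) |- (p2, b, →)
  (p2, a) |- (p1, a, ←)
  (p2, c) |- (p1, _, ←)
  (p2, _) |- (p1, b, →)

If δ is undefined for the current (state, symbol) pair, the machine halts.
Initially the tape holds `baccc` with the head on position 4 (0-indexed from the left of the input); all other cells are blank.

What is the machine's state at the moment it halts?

p0 | bacc[c]__   read c → write c, move ←, go to p0
p0 | bac[c]c__   read c → write c, move ←, go to p0
p0 | ba[c]cc__   read c → write c, move ←, go to p0
p0 | b[a]ccc__   read a → write b, move →, go to p1
p1 | bb[c]cc__   read c → write b, move →, go to p2
p2 | bbb[c]c__   read c → write _, move ←, go to p1
p1 | bb[b]_c__   read b → write a, move →, go to p0
p0 | bba[_]c__   read _ → write b, move ←, go to p1
p1 | bb[a]bc__   read a → write c, move →, go to p0
p0 | bbc[b]c__   read b → write _, move ←, go to p1
p1 | bb[c]_c__   read c → write b, move →, go to p2
p2 | bbb[_]c__   read _ → write b, move →, go to p1
p1 | bbbb[c]__   read c → write b, move →, go to p2
p2 | bbbbb[_]_   read _ → write b, move →, go to p1
p1 | bbbbbb[_]
No transition is defined for (p1, _); M halts in state p1.

p1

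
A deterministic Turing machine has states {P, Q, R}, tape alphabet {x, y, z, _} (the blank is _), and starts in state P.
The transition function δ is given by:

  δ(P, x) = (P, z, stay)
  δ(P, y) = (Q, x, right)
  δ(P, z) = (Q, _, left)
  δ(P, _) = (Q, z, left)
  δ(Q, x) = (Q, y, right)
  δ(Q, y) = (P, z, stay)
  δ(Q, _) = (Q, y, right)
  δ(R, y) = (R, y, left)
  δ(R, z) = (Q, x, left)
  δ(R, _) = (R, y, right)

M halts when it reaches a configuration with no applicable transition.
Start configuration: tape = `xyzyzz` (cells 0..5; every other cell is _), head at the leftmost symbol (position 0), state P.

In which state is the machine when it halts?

Q

state=P head=0 tape=__[x]yzyzz   (P,x)→(P,z,stay)
state=P head=0 tape=__[z]yzyzz   (P,z)→(Q,_,left)
state=Q head=-1 tape=_[_]_yzyzz   (Q,_)→(Q,y,right)
state=Q head=0 tape=_y[_]yzyzz   (Q,_)→(Q,y,right)
state=Q head=1 tape=_yy[y]zyzz   (Q,y)→(P,z,stay)
state=P head=1 tape=_yy[z]zyzz   (P,z)→(Q,_,left)
state=Q head=0 tape=_y[y]_zyzz   (Q,y)→(P,z,stay)
state=P head=0 tape=_y[z]_zyzz   (P,z)→(Q,_,left)
state=Q head=-1 tape=_[y]__zyzz   (Q,y)→(P,z,stay)
state=P head=-1 tape=_[z]__zyzz   (P,z)→(Q,_,left)
state=Q head=-2 tape=[_]___zyzz   (Q,_)→(Q,y,right)
state=Q head=-1 tape=y[_]__zyzz   (Q,_)→(Q,y,right)
state=Q head=0 tape=yy[_]_zyzz   (Q,_)→(Q,y,right)
state=Q head=1 tape=yyy[_]zyzz   (Q,_)→(Q,y,right)
state=Q head=2 tape=yyyy[z]yzz
No transition is defined for (Q, z); M halts in state Q.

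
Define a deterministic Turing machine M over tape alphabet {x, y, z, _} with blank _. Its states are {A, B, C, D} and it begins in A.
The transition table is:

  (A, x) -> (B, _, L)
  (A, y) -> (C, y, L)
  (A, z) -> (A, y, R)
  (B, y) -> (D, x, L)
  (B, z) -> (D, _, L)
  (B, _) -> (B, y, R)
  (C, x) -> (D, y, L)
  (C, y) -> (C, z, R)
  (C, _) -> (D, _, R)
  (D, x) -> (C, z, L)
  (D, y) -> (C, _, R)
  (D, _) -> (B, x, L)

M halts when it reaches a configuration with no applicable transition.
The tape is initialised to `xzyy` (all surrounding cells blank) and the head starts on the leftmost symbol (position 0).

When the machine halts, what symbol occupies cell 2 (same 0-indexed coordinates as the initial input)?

_

A | _[x]zyy__   read x → write _, move L, go to B
B | [_]_zyy__   read _ → write y, move R, go to B
B | y[_]zyy__   read _ → write y, move R, go to B
B | yy[z]yy__   read z → write _, move L, go to D
D | y[y]_yy__   read y → write _, move R, go to C
C | y_[_]yy__   read _ → write _, move R, go to D
D | y__[y]y__   read y → write _, move R, go to C
C | y___[y]__   read y → write z, move R, go to C
C | y___z[_]_   read _ → write _, move R, go to D
D | y___z_[_]   read _ → write x, move L, go to B
B | y___z[_]x   read _ → write y, move R, go to B
B | y___zy[x]
Cell 2 holds _ when M halts.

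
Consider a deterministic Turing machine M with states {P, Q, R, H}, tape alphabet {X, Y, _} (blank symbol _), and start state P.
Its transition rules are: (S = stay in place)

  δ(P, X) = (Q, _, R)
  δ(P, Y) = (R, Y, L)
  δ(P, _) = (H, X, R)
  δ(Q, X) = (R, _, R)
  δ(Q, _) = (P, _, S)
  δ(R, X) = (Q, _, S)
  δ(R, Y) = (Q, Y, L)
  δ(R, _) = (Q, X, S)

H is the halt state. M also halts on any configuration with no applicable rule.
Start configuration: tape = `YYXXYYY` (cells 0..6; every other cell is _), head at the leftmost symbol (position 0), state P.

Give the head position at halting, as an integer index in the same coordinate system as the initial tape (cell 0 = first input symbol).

0

P | _[Y]YXXYYY   read Y → write Y, move L, go to R
R | [_]YYXXYYY   read _ → write X, move S, go to Q
Q | [X]YYXXYYY   read X → write _, move R, go to R
R | _[Y]YXXYYY   read Y → write Y, move L, go to Q
Q | [_]YYXXYYY   read _ → write _, move S, go to P
P | [_]YYXXYYY   read _ → write X, move R, go to H
H | X[Y]YXXYYY
At halt the head is at cell 0.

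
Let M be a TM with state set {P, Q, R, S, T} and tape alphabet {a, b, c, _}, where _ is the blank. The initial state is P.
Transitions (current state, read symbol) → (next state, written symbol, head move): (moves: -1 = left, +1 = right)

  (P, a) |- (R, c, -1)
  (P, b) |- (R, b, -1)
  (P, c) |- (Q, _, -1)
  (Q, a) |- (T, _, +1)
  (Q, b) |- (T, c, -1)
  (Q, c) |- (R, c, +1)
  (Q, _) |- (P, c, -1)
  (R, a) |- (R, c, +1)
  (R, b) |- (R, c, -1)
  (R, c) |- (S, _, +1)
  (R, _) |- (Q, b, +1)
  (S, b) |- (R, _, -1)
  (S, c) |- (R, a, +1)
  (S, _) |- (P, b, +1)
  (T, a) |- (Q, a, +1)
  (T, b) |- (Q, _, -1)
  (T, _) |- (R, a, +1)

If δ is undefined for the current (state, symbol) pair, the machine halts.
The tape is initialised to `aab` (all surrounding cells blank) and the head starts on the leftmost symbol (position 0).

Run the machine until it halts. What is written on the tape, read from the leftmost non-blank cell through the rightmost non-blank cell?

bc__a_b

state=P head=0 tape=_[a]ab____   (P,a)→(R,c,-1)
state=R head=-1 tape=[_]cab____   (R,_)→(Q,b,+1)
state=Q head=0 tape=b[c]ab____   (Q,c)→(R,c,+1)
state=R head=1 tape=bc[a]b____   (R,a)→(R,c,+1)
state=R head=2 tape=bcc[b]____   (R,b)→(R,c,-1)
state=R head=1 tape=bc[c]c____   (R,c)→(S,_,+1)
state=S head=2 tape=bc_[c]____   (S,c)→(R,a,+1)
state=R head=3 tape=bc_a[_]___   (R,_)→(Q,b,+1)
state=Q head=4 tape=bc_ab[_]__   (Q,_)→(P,c,-1)
state=P head=3 tape=bc_a[b]c__   (P,b)→(R,b,-1)
state=R head=2 tape=bc_[a]bc__   (R,a)→(R,c,+1)
state=R head=3 tape=bc_c[b]c__   (R,b)→(R,c,-1)
state=R head=2 tape=bc_[c]cc__   (R,c)→(S,_,+1)
state=S head=3 tape=bc__[c]c__   (S,c)→(R,a,+1)
state=R head=4 tape=bc__a[c]__   (R,c)→(S,_,+1)
state=S head=5 tape=bc__a_[_]_   (S,_)→(P,b,+1)
state=P head=6 tape=bc__a_b[_]
The non-blank tape span at halt is bc__a_b.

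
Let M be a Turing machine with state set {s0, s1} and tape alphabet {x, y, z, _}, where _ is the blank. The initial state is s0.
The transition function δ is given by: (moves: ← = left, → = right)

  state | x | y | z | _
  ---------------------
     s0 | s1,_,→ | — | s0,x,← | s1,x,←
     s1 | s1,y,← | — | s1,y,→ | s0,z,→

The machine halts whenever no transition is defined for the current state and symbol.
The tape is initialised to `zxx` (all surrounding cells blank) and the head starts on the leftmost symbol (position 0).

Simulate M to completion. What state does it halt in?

s0

s0 | __[z]xx   read z → write x, move ←, go to s0
s0 | _[_]xxx   read _ → write x, move ←, go to s1
s1 | [_]xxxx   read _ → write z, move →, go to s0
s0 | z[x]xxx   read x → write _, move →, go to s1
s1 | z_[x]xx   read x → write y, move ←, go to s1
s1 | z[_]yxx   read _ → write z, move →, go to s0
s0 | zz[y]xx
No transition is defined for (s0, y); M halts in state s0.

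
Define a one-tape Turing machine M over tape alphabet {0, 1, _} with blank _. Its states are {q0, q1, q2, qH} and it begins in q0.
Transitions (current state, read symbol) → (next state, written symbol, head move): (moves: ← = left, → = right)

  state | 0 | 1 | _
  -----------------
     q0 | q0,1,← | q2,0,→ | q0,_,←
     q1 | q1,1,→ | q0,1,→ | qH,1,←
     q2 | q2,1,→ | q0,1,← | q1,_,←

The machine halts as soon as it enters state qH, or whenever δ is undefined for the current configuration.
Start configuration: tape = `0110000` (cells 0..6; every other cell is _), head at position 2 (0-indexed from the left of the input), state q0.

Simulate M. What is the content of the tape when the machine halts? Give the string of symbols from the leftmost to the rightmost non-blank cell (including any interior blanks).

01011111

state=q0 head=2 tape=01[1]0000_   (q0,1)→(q2,0,→)
state=q2 head=3 tape=010[0]000_   (q2,0)→(q2,1,→)
state=q2 head=4 tape=0101[0]00_   (q2,0)→(q2,1,→)
state=q2 head=5 tape=01011[0]0_   (q2,0)→(q2,1,→)
state=q2 head=6 tape=010111[0]_   (q2,0)→(q2,1,→)
state=q2 head=7 tape=0101111[_]   (q2,_)→(q1,_,←)
state=q1 head=6 tape=010111[1]_   (q1,1)→(q0,1,→)
state=q0 head=7 tape=0101111[_]   (q0,_)→(q0,_,←)
state=q0 head=6 tape=010111[1]_   (q0,1)→(q2,0,→)
state=q2 head=7 tape=0101110[_]   (q2,_)→(q1,_,←)
state=q1 head=6 tape=010111[0]_   (q1,0)→(q1,1,→)
state=q1 head=7 tape=0101111[_]   (q1,_)→(qH,1,←)
state=qH head=6 tape=010111[1]1
The non-blank tape span at halt is 01011111.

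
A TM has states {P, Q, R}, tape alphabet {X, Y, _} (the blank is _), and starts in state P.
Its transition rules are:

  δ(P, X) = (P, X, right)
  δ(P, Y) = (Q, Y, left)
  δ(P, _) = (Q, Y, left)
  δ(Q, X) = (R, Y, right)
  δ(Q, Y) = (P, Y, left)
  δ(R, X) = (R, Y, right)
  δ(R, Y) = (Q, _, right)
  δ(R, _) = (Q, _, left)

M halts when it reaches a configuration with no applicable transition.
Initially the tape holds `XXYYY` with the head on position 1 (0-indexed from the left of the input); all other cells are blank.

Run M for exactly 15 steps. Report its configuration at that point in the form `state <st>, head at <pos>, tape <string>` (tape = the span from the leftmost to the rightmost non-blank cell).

state Q, head at -2, tape YYYYYY

state=P head=1 tape=__X[X]YYY   (P,X)→(P,X,right)
state=P head=2 tape=__XX[Y]YY   (P,Y)→(Q,Y,left)
state=Q head=1 tape=__X[X]YYY   (Q,X)→(R,Y,right)
state=R head=2 tape=__XY[Y]YY   (R,Y)→(Q,_,right)
state=Q head=3 tape=__XY_[Y]Y   (Q,Y)→(P,Y,left)
state=P head=2 tape=__XY[_]YY   (P,_)→(Q,Y,left)
state=Q head=1 tape=__X[Y]YYY   (Q,Y)→(P,Y,left)
state=P head=0 tape=__[X]YYYY   (P,X)→(P,X,right)
state=P head=1 tape=__X[Y]YYY   (P,Y)→(Q,Y,left)
state=Q head=0 tape=__[X]YYYY   (Q,X)→(R,Y,right)
state=R head=1 tape=__Y[Y]YYY   (R,Y)→(Q,_,right)
state=Q head=2 tape=__Y_[Y]YY   (Q,Y)→(P,Y,left)
state=P head=1 tape=__Y[_]YYY   (P,_)→(Q,Y,left)
state=Q head=0 tape=__[Y]YYYY   (Q,Y)→(P,Y,left)
state=P head=-1 tape=_[_]YYYYY   (P,_)→(Q,Y,left)
state=Q head=-2 tape=[_]YYYYYY
After 15 steps: state Q, head at -2, tape YYYYYY.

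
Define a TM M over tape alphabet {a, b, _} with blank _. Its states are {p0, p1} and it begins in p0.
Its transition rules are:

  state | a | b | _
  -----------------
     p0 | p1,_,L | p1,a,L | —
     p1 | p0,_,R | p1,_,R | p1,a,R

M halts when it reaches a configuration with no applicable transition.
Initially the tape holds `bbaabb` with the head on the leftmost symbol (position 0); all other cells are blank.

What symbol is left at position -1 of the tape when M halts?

state=p0 head=0 tape=_[b]baabb_   (p0,b)→(p1,a,L)
state=p1 head=-1 tape=[_]abaabb_   (p1,_)→(p1,a,R)
state=p1 head=0 tape=a[a]baabb_   (p1,a)→(p0,_,R)
state=p0 head=1 tape=a_[b]aabb_   (p0,b)→(p1,a,L)
state=p1 head=0 tape=a[_]aaabb_   (p1,_)→(p1,a,R)
state=p1 head=1 tape=aa[a]aabb_   (p1,a)→(p0,_,R)
state=p0 head=2 tape=aa_[a]abb_   (p0,a)→(p1,_,L)
state=p1 head=1 tape=aa[_]_abb_   (p1,_)→(p1,a,R)
state=p1 head=2 tape=aaa[_]abb_   (p1,_)→(p1,a,R)
state=p1 head=3 tape=aaaa[a]bb_   (p1,a)→(p0,_,R)
state=p0 head=4 tape=aaaa_[b]b_   (p0,b)→(p1,a,L)
state=p1 head=3 tape=aaaa[_]ab_   (p1,_)→(p1,a,R)
state=p1 head=4 tape=aaaaa[a]b_   (p1,a)→(p0,_,R)
state=p0 head=5 tape=aaaaa_[b]_   (p0,b)→(p1,a,L)
state=p1 head=4 tape=aaaaa[_]a_   (p1,_)→(p1,a,R)
state=p1 head=5 tape=aaaaaa[a]_   (p1,a)→(p0,_,R)
state=p0 head=6 tape=aaaaaa_[_]
Cell -1 holds a when M halts.

a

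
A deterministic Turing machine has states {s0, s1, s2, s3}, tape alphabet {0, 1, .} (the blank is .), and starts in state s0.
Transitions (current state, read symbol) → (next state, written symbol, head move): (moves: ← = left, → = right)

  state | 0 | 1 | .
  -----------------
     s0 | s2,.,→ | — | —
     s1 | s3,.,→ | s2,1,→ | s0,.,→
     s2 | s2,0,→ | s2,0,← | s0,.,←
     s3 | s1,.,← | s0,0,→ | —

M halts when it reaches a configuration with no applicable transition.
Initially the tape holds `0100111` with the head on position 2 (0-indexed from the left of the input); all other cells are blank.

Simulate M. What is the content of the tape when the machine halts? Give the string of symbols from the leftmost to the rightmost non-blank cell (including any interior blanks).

01.000

s0 | 01[0]0111.   read 0 → write ., move →, go to s2
s2 | 01.[0]111.   read 0 → write 0, move →, go to s2
s2 | 01.0[1]11.   read 1 → write 0, move ←, go to s2
s2 | 01.[0]011.   read 0 → write 0, move →, go to s2
s2 | 01.0[0]11.   read 0 → write 0, move →, go to s2
s2 | 01.00[1]1.   read 1 → write 0, move ←, go to s2
s2 | 01.0[0]01.   read 0 → write 0, move →, go to s2
s2 | 01.00[0]1.   read 0 → write 0, move →, go to s2
s2 | 01.000[1].   read 1 → write 0, move ←, go to s2
s2 | 01.00[0]0.   read 0 → write 0, move →, go to s2
s2 | 01.000[0].   read 0 → write 0, move →, go to s2
s2 | 01.0000[.]   read . → write ., move ←, go to s0
s0 | 01.000[0].   read 0 → write ., move →, go to s2
s2 | 01.000.[.]   read . → write ., move ←, go to s0
s0 | 01.000[.].
The non-blank tape span at halt is 01.000.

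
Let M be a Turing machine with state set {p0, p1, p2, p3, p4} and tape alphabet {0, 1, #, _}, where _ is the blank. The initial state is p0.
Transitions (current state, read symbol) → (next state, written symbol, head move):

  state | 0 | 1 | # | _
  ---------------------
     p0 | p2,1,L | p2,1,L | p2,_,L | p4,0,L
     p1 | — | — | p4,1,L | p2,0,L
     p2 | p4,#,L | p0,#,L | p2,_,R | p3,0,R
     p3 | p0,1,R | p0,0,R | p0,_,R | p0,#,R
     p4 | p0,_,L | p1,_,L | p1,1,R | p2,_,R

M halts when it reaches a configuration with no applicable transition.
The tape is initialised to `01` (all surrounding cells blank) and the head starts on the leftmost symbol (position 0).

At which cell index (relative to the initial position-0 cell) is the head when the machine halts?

1

state=p0 head=0 tape=___[0]1__   (p0,0)→(p2,1,L)
state=p2 head=-1 tape=__[_]11__   (p2,_)→(p3,0,R)
state=p3 head=0 tape=__0[1]1__   (p3,1)→(p0,0,R)
state=p0 head=1 tape=__00[1]__   (p0,1)→(p2,1,L)
state=p2 head=0 tape=__0[0]1__   (p2,0)→(p4,#,L)
state=p4 head=-1 tape=__[0]#1__   (p4,0)→(p0,_,L)
state=p0 head=-2 tape=_[_]_#1__   (p0,_)→(p4,0,L)
state=p4 head=-3 tape=[_]0_#1__   (p4,_)→(p2,_,R)
state=p2 head=-2 tape=_[0]_#1__   (p2,0)→(p4,#,L)
state=p4 head=-3 tape=[_]#_#1__   (p4,_)→(p2,_,R)
state=p2 head=-2 tape=_[#]_#1__   (p2,#)→(p2,_,R)
state=p2 head=-1 tape=__[_]#1__   (p2,_)→(p3,0,R)
state=p3 head=0 tape=__0[#]1__   (p3,#)→(p0,_,R)
state=p0 head=1 tape=__0_[1]__   (p0,1)→(p2,1,L)
state=p2 head=0 tape=__0[_]1__   (p2,_)→(p3,0,R)
state=p3 head=1 tape=__00[1]__   (p3,1)→(p0,0,R)
state=p0 head=2 tape=__000[_]_   (p0,_)→(p4,0,L)
state=p4 head=1 tape=__00[0]0_   (p4,0)→(p0,_,L)
state=p0 head=0 tape=__0[0]_0_   (p0,0)→(p2,1,L)
state=p2 head=-1 tape=__[0]1_0_   (p2,0)→(p4,#,L)
state=p4 head=-2 tape=_[_]#1_0_   (p4,_)→(p2,_,R)
state=p2 head=-1 tape=__[#]1_0_   (p2,#)→(p2,_,R)
state=p2 head=0 tape=___[1]_0_   (p2,1)→(p0,#,L)
state=p0 head=-1 tape=__[_]#_0_   (p0,_)→(p4,0,L)
state=p4 head=-2 tape=_[_]0#_0_   (p4,_)→(p2,_,R)
state=p2 head=-1 tape=__[0]#_0_   (p2,0)→(p4,#,L)
state=p4 head=-2 tape=_[_]##_0_   (p4,_)→(p2,_,R)
state=p2 head=-1 tape=__[#]#_0_   (p2,#)→(p2,_,R)
state=p2 head=0 tape=___[#]_0_   (p2,#)→(p2,_,R)
state=p2 head=1 tape=____[_]0_   (p2,_)→(p3,0,R)
state=p3 head=2 tape=____0[0]_   (p3,0)→(p0,1,R)
state=p0 head=3 tape=____01[_]   (p0,_)→(p4,0,L)
state=p4 head=2 tape=____0[1]0   (p4,1)→(p1,_,L)
state=p1 head=1 tape=____[0]_0
At halt the head is at cell 1.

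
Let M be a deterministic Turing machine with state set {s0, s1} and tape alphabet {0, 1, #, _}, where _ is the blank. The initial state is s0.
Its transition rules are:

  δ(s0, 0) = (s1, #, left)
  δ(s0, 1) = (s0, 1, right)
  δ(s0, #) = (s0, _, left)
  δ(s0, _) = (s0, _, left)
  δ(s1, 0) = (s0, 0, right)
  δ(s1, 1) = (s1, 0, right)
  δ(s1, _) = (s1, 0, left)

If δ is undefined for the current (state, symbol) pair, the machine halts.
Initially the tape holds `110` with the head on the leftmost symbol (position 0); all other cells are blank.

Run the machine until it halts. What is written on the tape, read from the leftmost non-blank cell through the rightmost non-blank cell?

state=s0 head=0 tape=[1]10   (s0,1)→(s0,1,right)
state=s0 head=1 tape=1[1]0   (s0,1)→(s0,1,right)
state=s0 head=2 tape=11[0]   (s0,0)→(s1,#,left)
state=s1 head=1 tape=1[1]#   (s1,1)→(s1,0,right)
state=s1 head=2 tape=10[#]
The non-blank tape span at halt is 10#.

10#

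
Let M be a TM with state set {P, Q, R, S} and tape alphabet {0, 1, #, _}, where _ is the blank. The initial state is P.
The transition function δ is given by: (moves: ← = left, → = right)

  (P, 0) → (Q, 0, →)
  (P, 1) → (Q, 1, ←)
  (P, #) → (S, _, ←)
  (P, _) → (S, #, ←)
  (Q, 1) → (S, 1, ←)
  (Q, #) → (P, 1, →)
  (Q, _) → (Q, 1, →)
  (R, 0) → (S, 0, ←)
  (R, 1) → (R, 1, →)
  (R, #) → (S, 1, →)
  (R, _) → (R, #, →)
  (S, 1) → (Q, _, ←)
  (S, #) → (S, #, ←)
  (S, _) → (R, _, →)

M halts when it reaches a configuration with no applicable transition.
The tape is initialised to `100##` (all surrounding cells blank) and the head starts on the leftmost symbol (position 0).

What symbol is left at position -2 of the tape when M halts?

1

state=P head=0 tape=___[1]00##   (P,1)→(Q,1,←)
state=Q head=-1 tape=__[_]100##   (Q,_)→(Q,1,→)
state=Q head=0 tape=__1[1]00##   (Q,1)→(S,1,←)
state=S head=-1 tape=__[1]100##   (S,1)→(Q,_,←)
state=Q head=-2 tape=_[_]_100##   (Q,_)→(Q,1,→)
state=Q head=-1 tape=_1[_]100##   (Q,_)→(Q,1,→)
state=Q head=0 tape=_11[1]00##   (Q,1)→(S,1,←)
state=S head=-1 tape=_1[1]100##   (S,1)→(Q,_,←)
state=Q head=-2 tape=_[1]_100##   (Q,1)→(S,1,←)
state=S head=-3 tape=[_]1_100##   (S,_)→(R,_,→)
state=R head=-2 tape=_[1]_100##   (R,1)→(R,1,→)
state=R head=-1 tape=_1[_]100##   (R,_)→(R,#,→)
state=R head=0 tape=_1#[1]00##   (R,1)→(R,1,→)
state=R head=1 tape=_1#1[0]0##   (R,0)→(S,0,←)
state=S head=0 tape=_1#[1]00##   (S,1)→(Q,_,←)
state=Q head=-1 tape=_1[#]_00##   (Q,#)→(P,1,→)
state=P head=0 tape=_11[_]00##   (P,_)→(S,#,←)
state=S head=-1 tape=_1[1]#00##   (S,1)→(Q,_,←)
state=Q head=-2 tape=_[1]_#00##   (Q,1)→(S,1,←)
state=S head=-3 tape=[_]1_#00##   (S,_)→(R,_,→)
state=R head=-2 tape=_[1]_#00##   (R,1)→(R,1,→)
state=R head=-1 tape=_1[_]#00##   (R,_)→(R,#,→)
state=R head=0 tape=_1#[#]00##   (R,#)→(S,1,→)
state=S head=1 tape=_1#1[0]0##
Cell -2 holds 1 when M halts.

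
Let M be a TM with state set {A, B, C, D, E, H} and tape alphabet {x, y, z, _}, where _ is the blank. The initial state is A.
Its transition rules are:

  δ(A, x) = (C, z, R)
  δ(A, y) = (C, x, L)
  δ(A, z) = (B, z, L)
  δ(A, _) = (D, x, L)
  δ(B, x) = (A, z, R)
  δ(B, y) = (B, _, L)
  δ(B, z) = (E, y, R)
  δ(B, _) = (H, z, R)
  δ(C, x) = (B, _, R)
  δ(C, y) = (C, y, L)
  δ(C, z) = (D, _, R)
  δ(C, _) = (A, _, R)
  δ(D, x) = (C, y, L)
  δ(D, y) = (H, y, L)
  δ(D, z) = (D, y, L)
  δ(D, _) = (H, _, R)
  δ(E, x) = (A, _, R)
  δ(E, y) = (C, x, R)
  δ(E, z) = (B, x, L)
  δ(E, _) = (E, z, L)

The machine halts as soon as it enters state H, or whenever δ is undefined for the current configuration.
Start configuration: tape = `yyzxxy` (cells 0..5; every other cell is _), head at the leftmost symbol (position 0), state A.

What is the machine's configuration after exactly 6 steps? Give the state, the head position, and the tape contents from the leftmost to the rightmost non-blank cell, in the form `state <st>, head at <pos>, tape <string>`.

state=A head=0 tape=_[y]yzxxy   (A,y)→(C,x,L)
state=C head=-1 tape=[_]xyzxxy   (C,_)→(A,_,R)
state=A head=0 tape=_[x]yzxxy   (A,x)→(C,z,R)
state=C head=1 tape=_z[y]zxxy   (C,y)→(C,y,L)
state=C head=0 tape=_[z]yzxxy   (C,z)→(D,_,R)
state=D head=1 tape=__[y]zxxy   (D,y)→(H,y,L)
state=H head=0 tape=_[_]yzxxy
After 6 steps: state H, head at 0, tape yzxxy.

state H, head at 0, tape yzxxy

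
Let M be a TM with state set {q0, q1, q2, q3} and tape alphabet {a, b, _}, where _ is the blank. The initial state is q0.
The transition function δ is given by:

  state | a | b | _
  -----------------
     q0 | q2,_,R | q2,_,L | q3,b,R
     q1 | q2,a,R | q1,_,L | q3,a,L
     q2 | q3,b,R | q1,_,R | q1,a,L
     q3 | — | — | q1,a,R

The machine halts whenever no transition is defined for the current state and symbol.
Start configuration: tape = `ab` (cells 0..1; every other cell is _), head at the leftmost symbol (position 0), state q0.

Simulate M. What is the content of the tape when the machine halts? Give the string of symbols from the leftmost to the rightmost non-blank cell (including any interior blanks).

q0 | [a]b____   read a → write _, move R, go to q2
q2 | _[b]____   read b → write _, move R, go to q1
q1 | __[_]___   read _ → write a, move L, go to q3
q3 | _[_]a___   read _ → write a, move R, go to q1
q1 | _a[a]___   read a → write a, move R, go to q2
q2 | _aa[_]__   read _ → write a, move L, go to q1
q1 | _a[a]a__   read a → write a, move R, go to q2
q2 | _aa[a]__   read a → write b, move R, go to q3
q3 | _aab[_]_   read _ → write a, move R, go to q1
q1 | _aaba[_]   read _ → write a, move L, go to q3
q3 | _aab[a]a
The non-blank tape span at halt is aabaa.

aabaa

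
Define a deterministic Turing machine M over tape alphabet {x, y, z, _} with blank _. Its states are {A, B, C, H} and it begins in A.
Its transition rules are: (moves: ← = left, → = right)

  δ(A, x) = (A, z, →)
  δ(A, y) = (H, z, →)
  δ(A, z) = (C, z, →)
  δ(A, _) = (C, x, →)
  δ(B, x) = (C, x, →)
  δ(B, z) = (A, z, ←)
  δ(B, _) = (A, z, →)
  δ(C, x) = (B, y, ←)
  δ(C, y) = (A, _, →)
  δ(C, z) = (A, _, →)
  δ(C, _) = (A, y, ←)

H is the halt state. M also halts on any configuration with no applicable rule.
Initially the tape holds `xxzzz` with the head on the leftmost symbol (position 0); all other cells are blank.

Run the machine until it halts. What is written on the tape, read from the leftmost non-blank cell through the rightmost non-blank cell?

state=A head=0 tape=[x]xzzz____   (A,x)→(A,z,→)
state=A head=1 tape=z[x]zzz____   (A,x)→(A,z,→)
state=A head=2 tape=zz[z]zz____   (A,z)→(C,z,→)
state=C head=3 tape=zzz[z]z____   (C,z)→(A,_,→)
state=A head=4 tape=zzz_[z]____   (A,z)→(C,z,→)
state=C head=5 tape=zzz_z[_]___   (C,_)→(A,y,←)
state=A head=4 tape=zzz_[z]y___   (A,z)→(C,z,→)
state=C head=5 tape=zzz_z[y]___   (C,y)→(A,_,→)
state=A head=6 tape=zzz_z_[_]__   (A,_)→(C,x,→)
state=C head=7 tape=zzz_z_x[_]_   (C,_)→(A,y,←)
state=A head=6 tape=zzz_z_[x]y_   (A,x)→(A,z,→)
state=A head=7 tape=zzz_z_z[y]_   (A,y)→(H,z,→)
state=H head=8 tape=zzz_z_zz[_]
The non-blank tape span at halt is zzz_z_zz.

zzz_z_zz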